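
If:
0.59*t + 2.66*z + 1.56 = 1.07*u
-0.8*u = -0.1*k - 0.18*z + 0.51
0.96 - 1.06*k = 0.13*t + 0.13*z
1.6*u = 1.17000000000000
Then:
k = 2.97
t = -21.30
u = 0.73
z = 4.43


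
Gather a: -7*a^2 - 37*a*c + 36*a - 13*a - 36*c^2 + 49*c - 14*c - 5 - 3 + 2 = -7*a^2 + a*(23 - 37*c) - 36*c^2 + 35*c - 6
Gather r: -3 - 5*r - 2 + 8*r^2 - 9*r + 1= 8*r^2 - 14*r - 4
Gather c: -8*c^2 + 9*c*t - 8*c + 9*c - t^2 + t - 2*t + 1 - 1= -8*c^2 + c*(9*t + 1) - t^2 - t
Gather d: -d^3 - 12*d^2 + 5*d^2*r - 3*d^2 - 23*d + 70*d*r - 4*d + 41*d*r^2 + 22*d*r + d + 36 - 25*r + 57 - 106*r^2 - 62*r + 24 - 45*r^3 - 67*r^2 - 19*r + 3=-d^3 + d^2*(5*r - 15) + d*(41*r^2 + 92*r - 26) - 45*r^3 - 173*r^2 - 106*r + 120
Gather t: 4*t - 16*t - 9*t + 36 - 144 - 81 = -21*t - 189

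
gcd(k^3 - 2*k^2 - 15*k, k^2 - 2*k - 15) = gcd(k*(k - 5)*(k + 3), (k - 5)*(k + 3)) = k^2 - 2*k - 15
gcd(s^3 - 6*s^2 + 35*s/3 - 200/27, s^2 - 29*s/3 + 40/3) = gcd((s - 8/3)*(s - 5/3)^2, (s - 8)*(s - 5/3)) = s - 5/3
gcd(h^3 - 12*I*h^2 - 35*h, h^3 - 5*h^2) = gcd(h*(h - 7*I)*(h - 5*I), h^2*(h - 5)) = h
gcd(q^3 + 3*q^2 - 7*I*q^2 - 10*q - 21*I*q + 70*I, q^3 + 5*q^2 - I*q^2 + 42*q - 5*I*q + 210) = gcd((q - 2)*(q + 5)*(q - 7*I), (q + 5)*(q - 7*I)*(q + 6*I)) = q^2 + q*(5 - 7*I) - 35*I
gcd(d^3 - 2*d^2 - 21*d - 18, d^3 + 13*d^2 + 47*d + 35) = d + 1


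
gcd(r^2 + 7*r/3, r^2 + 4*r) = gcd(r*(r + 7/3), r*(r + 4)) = r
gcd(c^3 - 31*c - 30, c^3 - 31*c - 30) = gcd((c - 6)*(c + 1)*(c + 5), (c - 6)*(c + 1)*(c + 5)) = c^3 - 31*c - 30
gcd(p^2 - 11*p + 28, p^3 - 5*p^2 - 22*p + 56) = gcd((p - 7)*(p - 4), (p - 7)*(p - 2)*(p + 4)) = p - 7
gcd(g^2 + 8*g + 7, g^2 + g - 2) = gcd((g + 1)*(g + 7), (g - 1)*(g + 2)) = 1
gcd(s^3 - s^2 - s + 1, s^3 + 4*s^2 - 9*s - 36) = 1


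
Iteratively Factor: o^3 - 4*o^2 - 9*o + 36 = (o + 3)*(o^2 - 7*o + 12) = (o - 4)*(o + 3)*(o - 3)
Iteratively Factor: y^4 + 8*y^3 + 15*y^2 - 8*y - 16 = (y - 1)*(y^3 + 9*y^2 + 24*y + 16) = (y - 1)*(y + 4)*(y^2 + 5*y + 4) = (y - 1)*(y + 1)*(y + 4)*(y + 4)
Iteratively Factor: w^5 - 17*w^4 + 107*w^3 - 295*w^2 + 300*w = (w - 5)*(w^4 - 12*w^3 + 47*w^2 - 60*w) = (w - 5)*(w - 3)*(w^3 - 9*w^2 + 20*w) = (w - 5)*(w - 4)*(w - 3)*(w^2 - 5*w) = w*(w - 5)*(w - 4)*(w - 3)*(w - 5)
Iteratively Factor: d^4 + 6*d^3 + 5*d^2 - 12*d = (d - 1)*(d^3 + 7*d^2 + 12*d) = d*(d - 1)*(d^2 + 7*d + 12) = d*(d - 1)*(d + 4)*(d + 3)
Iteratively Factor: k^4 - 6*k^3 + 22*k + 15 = (k + 1)*(k^3 - 7*k^2 + 7*k + 15) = (k + 1)^2*(k^2 - 8*k + 15) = (k - 3)*(k + 1)^2*(k - 5)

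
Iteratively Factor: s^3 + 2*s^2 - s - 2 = (s + 1)*(s^2 + s - 2) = (s - 1)*(s + 1)*(s + 2)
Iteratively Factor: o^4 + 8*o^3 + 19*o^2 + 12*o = (o + 4)*(o^3 + 4*o^2 + 3*o) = (o + 3)*(o + 4)*(o^2 + o) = o*(o + 3)*(o + 4)*(o + 1)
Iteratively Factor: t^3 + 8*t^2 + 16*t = (t + 4)*(t^2 + 4*t) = t*(t + 4)*(t + 4)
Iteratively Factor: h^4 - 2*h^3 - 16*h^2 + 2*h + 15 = (h + 3)*(h^3 - 5*h^2 - h + 5) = (h - 5)*(h + 3)*(h^2 - 1) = (h - 5)*(h - 1)*(h + 3)*(h + 1)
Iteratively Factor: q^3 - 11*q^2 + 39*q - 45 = (q - 3)*(q^2 - 8*q + 15) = (q - 5)*(q - 3)*(q - 3)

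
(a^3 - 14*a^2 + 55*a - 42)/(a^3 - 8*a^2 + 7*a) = (a - 6)/a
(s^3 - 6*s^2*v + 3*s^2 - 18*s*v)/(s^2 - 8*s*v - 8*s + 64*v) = s*(s^2 - 6*s*v + 3*s - 18*v)/(s^2 - 8*s*v - 8*s + 64*v)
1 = 1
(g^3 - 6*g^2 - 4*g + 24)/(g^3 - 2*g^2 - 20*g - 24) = (g - 2)/(g + 2)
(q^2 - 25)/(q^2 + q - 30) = (q + 5)/(q + 6)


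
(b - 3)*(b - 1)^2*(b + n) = b^4 + b^3*n - 5*b^3 - 5*b^2*n + 7*b^2 + 7*b*n - 3*b - 3*n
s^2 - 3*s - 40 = (s - 8)*(s + 5)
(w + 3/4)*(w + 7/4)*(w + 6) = w^3 + 17*w^2/2 + 261*w/16 + 63/8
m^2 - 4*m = m*(m - 4)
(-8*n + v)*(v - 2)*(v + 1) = -8*n*v^2 + 8*n*v + 16*n + v^3 - v^2 - 2*v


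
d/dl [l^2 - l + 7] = 2*l - 1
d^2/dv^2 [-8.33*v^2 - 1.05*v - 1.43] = -16.6600000000000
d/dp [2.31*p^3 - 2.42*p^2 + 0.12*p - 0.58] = 6.93*p^2 - 4.84*p + 0.12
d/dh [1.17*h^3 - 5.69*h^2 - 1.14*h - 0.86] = 3.51*h^2 - 11.38*h - 1.14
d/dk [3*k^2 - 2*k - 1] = 6*k - 2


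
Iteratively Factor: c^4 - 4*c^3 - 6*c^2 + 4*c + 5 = (c - 1)*(c^3 - 3*c^2 - 9*c - 5) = (c - 1)*(c + 1)*(c^2 - 4*c - 5) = (c - 1)*(c + 1)^2*(c - 5)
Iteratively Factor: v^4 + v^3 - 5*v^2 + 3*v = (v - 1)*(v^3 + 2*v^2 - 3*v) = (v - 1)^2*(v^2 + 3*v) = v*(v - 1)^2*(v + 3)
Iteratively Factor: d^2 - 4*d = (d - 4)*(d)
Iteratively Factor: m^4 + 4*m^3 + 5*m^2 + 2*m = (m)*(m^3 + 4*m^2 + 5*m + 2) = m*(m + 2)*(m^2 + 2*m + 1) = m*(m + 1)*(m + 2)*(m + 1)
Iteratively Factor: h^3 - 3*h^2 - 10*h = (h - 5)*(h^2 + 2*h) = h*(h - 5)*(h + 2)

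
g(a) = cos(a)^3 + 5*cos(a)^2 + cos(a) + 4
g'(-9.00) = -2.32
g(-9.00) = 6.48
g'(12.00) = 6.21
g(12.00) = 9.01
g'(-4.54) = 0.62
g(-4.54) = 3.97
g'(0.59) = -6.33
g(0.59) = 8.86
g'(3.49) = -1.96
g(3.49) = 6.65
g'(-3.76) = 2.99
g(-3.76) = 5.96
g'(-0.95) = 6.37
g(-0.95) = 6.47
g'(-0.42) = 5.15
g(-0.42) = 9.84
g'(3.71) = -2.85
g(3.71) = 6.11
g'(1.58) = -0.91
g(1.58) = 3.99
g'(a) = -3*sin(a)*cos(a)^2 - 10*sin(a)*cos(a) - sin(a)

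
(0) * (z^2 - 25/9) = 0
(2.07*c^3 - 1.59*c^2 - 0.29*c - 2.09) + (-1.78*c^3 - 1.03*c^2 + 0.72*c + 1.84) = 0.29*c^3 - 2.62*c^2 + 0.43*c - 0.25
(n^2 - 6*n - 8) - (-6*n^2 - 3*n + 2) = 7*n^2 - 3*n - 10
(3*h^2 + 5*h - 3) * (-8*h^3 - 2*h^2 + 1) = -24*h^5 - 46*h^4 + 14*h^3 + 9*h^2 + 5*h - 3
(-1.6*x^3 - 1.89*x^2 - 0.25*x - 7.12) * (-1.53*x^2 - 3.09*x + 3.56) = 2.448*x^5 + 7.8357*x^4 + 0.526599999999999*x^3 + 4.9377*x^2 + 21.1108*x - 25.3472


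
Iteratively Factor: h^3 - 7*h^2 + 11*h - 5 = (h - 1)*(h^2 - 6*h + 5) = (h - 1)^2*(h - 5)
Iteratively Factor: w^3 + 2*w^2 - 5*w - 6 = (w + 1)*(w^2 + w - 6) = (w + 1)*(w + 3)*(w - 2)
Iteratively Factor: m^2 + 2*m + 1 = (m + 1)*(m + 1)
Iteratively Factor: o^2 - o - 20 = (o + 4)*(o - 5)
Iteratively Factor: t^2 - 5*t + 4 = (t - 4)*(t - 1)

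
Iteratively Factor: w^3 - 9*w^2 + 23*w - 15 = (w - 1)*(w^2 - 8*w + 15) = (w - 3)*(w - 1)*(w - 5)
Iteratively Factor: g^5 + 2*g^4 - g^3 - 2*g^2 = (g - 1)*(g^4 + 3*g^3 + 2*g^2) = (g - 1)*(g + 2)*(g^3 + g^2) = (g - 1)*(g + 1)*(g + 2)*(g^2) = g*(g - 1)*(g + 1)*(g + 2)*(g)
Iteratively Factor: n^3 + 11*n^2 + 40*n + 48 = (n + 4)*(n^2 + 7*n + 12) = (n + 3)*(n + 4)*(n + 4)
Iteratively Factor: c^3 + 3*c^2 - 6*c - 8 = (c + 1)*(c^2 + 2*c - 8) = (c + 1)*(c + 4)*(c - 2)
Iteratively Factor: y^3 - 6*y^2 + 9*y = (y - 3)*(y^2 - 3*y) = (y - 3)^2*(y)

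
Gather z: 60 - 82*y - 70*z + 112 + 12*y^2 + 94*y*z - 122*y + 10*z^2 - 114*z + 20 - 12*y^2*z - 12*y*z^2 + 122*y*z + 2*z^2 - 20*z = 12*y^2 - 204*y + z^2*(12 - 12*y) + z*(-12*y^2 + 216*y - 204) + 192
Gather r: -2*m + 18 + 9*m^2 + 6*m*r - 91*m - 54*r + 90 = 9*m^2 - 93*m + r*(6*m - 54) + 108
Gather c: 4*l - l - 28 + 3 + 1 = 3*l - 24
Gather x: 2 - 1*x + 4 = 6 - x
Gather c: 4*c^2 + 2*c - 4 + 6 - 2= 4*c^2 + 2*c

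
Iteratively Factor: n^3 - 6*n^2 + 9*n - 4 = (n - 4)*(n^2 - 2*n + 1) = (n - 4)*(n - 1)*(n - 1)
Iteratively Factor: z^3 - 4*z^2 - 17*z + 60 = (z - 5)*(z^2 + z - 12) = (z - 5)*(z + 4)*(z - 3)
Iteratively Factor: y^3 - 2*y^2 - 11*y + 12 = (y - 4)*(y^2 + 2*y - 3) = (y - 4)*(y - 1)*(y + 3)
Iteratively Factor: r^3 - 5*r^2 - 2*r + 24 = (r - 4)*(r^2 - r - 6) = (r - 4)*(r - 3)*(r + 2)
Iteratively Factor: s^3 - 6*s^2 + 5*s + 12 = (s - 3)*(s^2 - 3*s - 4) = (s - 3)*(s + 1)*(s - 4)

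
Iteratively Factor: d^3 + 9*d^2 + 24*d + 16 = (d + 4)*(d^2 + 5*d + 4) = (d + 1)*(d + 4)*(d + 4)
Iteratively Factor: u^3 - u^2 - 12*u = (u - 4)*(u^2 + 3*u) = (u - 4)*(u + 3)*(u)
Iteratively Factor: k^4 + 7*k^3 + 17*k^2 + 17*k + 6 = (k + 1)*(k^3 + 6*k^2 + 11*k + 6) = (k + 1)*(k + 2)*(k^2 + 4*k + 3) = (k + 1)^2*(k + 2)*(k + 3)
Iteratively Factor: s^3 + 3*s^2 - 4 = (s - 1)*(s^2 + 4*s + 4) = (s - 1)*(s + 2)*(s + 2)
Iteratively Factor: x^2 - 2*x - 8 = (x - 4)*(x + 2)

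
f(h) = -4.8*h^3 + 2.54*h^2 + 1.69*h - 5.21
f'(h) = -14.4*h^2 + 5.08*h + 1.69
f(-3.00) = 142.18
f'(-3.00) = -143.15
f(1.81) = -22.29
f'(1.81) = -36.29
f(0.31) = -4.59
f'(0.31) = 1.88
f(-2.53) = 84.51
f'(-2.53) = -103.34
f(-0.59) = -4.34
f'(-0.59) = -6.32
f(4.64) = -422.19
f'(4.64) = -284.77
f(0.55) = -4.31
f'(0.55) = 0.13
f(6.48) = -1193.67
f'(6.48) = -570.05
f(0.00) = -5.21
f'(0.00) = 1.69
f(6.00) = -940.43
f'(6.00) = -486.23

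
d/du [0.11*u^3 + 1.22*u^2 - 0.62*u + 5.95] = 0.33*u^2 + 2.44*u - 0.62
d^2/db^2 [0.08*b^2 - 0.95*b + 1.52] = 0.160000000000000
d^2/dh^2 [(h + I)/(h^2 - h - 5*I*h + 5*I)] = 2*((h + I)*(-2*h + 1 + 5*I)^2 + (-3*h + 1 + 4*I)*(h^2 - h - 5*I*h + 5*I))/(h^2 - h - 5*I*h + 5*I)^3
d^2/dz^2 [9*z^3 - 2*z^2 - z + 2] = 54*z - 4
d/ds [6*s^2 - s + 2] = 12*s - 1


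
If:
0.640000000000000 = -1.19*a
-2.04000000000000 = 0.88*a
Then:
No Solution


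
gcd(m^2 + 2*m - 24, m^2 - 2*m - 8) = m - 4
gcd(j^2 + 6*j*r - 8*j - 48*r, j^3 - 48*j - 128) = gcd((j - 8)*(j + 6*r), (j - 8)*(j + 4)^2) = j - 8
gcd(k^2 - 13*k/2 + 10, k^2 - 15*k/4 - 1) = k - 4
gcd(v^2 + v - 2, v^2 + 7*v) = 1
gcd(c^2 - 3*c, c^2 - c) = c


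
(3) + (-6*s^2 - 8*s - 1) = -6*s^2 - 8*s + 2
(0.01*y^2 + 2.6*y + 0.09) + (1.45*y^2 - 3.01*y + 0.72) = 1.46*y^2 - 0.41*y + 0.81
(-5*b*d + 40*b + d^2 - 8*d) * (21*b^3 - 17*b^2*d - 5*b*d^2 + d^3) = -105*b^4*d + 840*b^4 + 106*b^3*d^2 - 848*b^3*d + 8*b^2*d^3 - 64*b^2*d^2 - 10*b*d^4 + 80*b*d^3 + d^5 - 8*d^4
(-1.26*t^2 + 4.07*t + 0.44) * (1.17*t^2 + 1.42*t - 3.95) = -1.4742*t^4 + 2.9727*t^3 + 11.2712*t^2 - 15.4517*t - 1.738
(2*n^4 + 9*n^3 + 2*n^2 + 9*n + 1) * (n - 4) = 2*n^5 + n^4 - 34*n^3 + n^2 - 35*n - 4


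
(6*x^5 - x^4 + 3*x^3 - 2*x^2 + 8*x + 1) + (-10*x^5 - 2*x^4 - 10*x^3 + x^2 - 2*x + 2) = -4*x^5 - 3*x^4 - 7*x^3 - x^2 + 6*x + 3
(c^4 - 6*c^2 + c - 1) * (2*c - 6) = 2*c^5 - 6*c^4 - 12*c^3 + 38*c^2 - 8*c + 6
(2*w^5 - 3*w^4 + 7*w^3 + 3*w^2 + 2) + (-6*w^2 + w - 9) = 2*w^5 - 3*w^4 + 7*w^3 - 3*w^2 + w - 7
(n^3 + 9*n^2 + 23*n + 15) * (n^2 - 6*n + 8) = n^5 + 3*n^4 - 23*n^3 - 51*n^2 + 94*n + 120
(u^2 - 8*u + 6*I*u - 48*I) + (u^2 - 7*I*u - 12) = 2*u^2 - 8*u - I*u - 12 - 48*I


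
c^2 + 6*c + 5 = (c + 1)*(c + 5)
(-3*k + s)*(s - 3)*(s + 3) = -3*k*s^2 + 27*k + s^3 - 9*s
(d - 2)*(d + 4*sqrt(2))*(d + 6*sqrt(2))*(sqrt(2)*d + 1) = sqrt(2)*d^4 - 2*sqrt(2)*d^3 + 21*d^3 - 42*d^2 + 58*sqrt(2)*d^2 - 116*sqrt(2)*d + 48*d - 96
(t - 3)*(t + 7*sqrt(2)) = t^2 - 3*t + 7*sqrt(2)*t - 21*sqrt(2)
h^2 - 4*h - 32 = (h - 8)*(h + 4)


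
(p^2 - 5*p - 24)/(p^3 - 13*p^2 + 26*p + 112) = (p + 3)/(p^2 - 5*p - 14)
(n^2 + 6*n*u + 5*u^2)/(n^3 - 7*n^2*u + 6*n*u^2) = (n^2 + 6*n*u + 5*u^2)/(n*(n^2 - 7*n*u + 6*u^2))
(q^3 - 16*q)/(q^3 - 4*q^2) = (q + 4)/q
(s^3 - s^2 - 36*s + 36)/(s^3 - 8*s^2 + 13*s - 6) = (s + 6)/(s - 1)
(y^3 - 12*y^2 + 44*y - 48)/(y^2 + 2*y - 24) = (y^2 - 8*y + 12)/(y + 6)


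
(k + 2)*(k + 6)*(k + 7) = k^3 + 15*k^2 + 68*k + 84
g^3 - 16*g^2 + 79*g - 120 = (g - 8)*(g - 5)*(g - 3)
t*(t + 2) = t^2 + 2*t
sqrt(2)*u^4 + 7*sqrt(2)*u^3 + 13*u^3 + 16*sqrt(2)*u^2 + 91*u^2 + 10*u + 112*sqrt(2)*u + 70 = (u + 7)*(u + sqrt(2))*(u + 5*sqrt(2))*(sqrt(2)*u + 1)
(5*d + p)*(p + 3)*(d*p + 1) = 5*d^2*p^2 + 15*d^2*p + d*p^3 + 3*d*p^2 + 5*d*p + 15*d + p^2 + 3*p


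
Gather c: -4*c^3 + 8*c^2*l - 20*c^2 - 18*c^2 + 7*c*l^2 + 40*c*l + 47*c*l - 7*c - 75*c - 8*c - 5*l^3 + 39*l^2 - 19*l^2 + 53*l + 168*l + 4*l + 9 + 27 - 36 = -4*c^3 + c^2*(8*l - 38) + c*(7*l^2 + 87*l - 90) - 5*l^3 + 20*l^2 + 225*l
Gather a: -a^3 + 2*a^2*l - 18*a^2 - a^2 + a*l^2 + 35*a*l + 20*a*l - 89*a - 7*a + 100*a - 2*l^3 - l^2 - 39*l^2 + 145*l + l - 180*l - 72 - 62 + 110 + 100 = -a^3 + a^2*(2*l - 19) + a*(l^2 + 55*l + 4) - 2*l^3 - 40*l^2 - 34*l + 76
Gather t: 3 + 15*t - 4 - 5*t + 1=10*t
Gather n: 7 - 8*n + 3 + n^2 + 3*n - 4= n^2 - 5*n + 6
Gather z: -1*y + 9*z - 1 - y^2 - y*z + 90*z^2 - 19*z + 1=-y^2 - y + 90*z^2 + z*(-y - 10)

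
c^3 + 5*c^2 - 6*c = c*(c - 1)*(c + 6)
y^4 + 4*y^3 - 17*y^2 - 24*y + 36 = (y - 3)*(y - 1)*(y + 2)*(y + 6)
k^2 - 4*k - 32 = (k - 8)*(k + 4)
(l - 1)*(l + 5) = l^2 + 4*l - 5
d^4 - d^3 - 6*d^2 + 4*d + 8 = (d - 2)^2*(d + 1)*(d + 2)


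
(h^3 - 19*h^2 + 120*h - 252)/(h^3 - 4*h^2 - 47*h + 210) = (h^2 - 13*h + 42)/(h^2 + 2*h - 35)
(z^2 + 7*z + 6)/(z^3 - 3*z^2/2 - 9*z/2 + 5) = 2*(z^2 + 7*z + 6)/(2*z^3 - 3*z^2 - 9*z + 10)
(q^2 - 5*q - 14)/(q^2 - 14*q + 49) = (q + 2)/(q - 7)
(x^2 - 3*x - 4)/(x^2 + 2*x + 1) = (x - 4)/(x + 1)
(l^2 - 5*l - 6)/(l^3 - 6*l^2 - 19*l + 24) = (l^2 - 5*l - 6)/(l^3 - 6*l^2 - 19*l + 24)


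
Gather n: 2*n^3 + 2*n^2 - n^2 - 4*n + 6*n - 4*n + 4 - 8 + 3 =2*n^3 + n^2 - 2*n - 1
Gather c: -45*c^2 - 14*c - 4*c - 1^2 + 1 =-45*c^2 - 18*c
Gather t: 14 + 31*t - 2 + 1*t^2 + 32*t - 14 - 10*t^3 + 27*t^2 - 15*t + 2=-10*t^3 + 28*t^2 + 48*t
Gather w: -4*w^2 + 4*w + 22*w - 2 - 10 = -4*w^2 + 26*w - 12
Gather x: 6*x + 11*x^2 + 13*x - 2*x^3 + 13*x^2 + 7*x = -2*x^3 + 24*x^2 + 26*x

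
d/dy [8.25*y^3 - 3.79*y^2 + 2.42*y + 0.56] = 24.75*y^2 - 7.58*y + 2.42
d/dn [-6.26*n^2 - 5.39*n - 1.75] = -12.52*n - 5.39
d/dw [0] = 0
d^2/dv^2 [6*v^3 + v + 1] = 36*v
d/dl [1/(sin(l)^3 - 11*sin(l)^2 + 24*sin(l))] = (-3*cos(l) + 22/tan(l) - 24*cos(l)/sin(l)^2)/((sin(l) - 8)^2*(sin(l) - 3)^2)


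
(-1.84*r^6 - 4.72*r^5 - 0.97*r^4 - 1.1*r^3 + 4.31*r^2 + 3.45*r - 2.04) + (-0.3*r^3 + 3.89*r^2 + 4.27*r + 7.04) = -1.84*r^6 - 4.72*r^5 - 0.97*r^4 - 1.4*r^3 + 8.2*r^2 + 7.72*r + 5.0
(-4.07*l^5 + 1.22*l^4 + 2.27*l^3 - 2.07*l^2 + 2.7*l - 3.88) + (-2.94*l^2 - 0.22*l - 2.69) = -4.07*l^5 + 1.22*l^4 + 2.27*l^3 - 5.01*l^2 + 2.48*l - 6.57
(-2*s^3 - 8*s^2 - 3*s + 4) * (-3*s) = 6*s^4 + 24*s^3 + 9*s^2 - 12*s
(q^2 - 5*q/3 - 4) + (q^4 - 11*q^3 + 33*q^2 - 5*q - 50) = q^4 - 11*q^3 + 34*q^2 - 20*q/3 - 54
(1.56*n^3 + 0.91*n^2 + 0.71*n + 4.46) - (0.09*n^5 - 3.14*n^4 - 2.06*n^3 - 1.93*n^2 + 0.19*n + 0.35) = -0.09*n^5 + 3.14*n^4 + 3.62*n^3 + 2.84*n^2 + 0.52*n + 4.11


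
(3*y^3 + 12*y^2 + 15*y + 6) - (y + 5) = 3*y^3 + 12*y^2 + 14*y + 1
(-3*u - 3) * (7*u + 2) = -21*u^2 - 27*u - 6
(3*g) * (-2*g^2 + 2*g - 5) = -6*g^3 + 6*g^2 - 15*g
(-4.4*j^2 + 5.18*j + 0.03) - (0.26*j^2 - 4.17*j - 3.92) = -4.66*j^2 + 9.35*j + 3.95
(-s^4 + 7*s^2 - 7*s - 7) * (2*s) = -2*s^5 + 14*s^3 - 14*s^2 - 14*s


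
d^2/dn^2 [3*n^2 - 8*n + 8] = 6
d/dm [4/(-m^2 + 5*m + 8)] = 4*(2*m - 5)/(-m^2 + 5*m + 8)^2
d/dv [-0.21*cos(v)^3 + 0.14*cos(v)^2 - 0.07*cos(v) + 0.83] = (0.63*cos(v)^2 - 0.28*cos(v) + 0.07)*sin(v)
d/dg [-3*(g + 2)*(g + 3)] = -6*g - 15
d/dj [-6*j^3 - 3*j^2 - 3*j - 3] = -18*j^2 - 6*j - 3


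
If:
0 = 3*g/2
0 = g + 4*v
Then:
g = 0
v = 0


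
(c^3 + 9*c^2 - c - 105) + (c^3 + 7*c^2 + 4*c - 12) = 2*c^3 + 16*c^2 + 3*c - 117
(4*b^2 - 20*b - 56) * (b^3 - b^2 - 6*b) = 4*b^5 - 24*b^4 - 60*b^3 + 176*b^2 + 336*b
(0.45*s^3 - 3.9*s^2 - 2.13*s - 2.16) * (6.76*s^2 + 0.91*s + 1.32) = 3.042*s^5 - 25.9545*s^4 - 17.3538*s^3 - 21.6879*s^2 - 4.7772*s - 2.8512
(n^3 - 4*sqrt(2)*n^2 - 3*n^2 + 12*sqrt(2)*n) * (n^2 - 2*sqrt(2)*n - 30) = n^5 - 6*sqrt(2)*n^4 - 3*n^4 - 14*n^3 + 18*sqrt(2)*n^3 + 42*n^2 + 120*sqrt(2)*n^2 - 360*sqrt(2)*n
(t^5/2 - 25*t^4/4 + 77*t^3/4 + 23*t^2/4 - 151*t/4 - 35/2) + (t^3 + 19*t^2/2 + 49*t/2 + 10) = t^5/2 - 25*t^4/4 + 81*t^3/4 + 61*t^2/4 - 53*t/4 - 15/2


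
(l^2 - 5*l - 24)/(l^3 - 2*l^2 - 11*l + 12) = (l - 8)/(l^2 - 5*l + 4)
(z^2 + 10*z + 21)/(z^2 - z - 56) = (z + 3)/(z - 8)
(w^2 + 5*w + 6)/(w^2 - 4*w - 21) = (w + 2)/(w - 7)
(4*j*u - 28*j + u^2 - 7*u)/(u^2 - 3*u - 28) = (4*j + u)/(u + 4)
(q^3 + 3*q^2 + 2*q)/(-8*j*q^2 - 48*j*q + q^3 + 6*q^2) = (q^2 + 3*q + 2)/(-8*j*q - 48*j + q^2 + 6*q)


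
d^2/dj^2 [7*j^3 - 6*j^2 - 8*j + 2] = 42*j - 12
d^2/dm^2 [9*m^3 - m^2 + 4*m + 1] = 54*m - 2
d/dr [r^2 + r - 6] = 2*r + 1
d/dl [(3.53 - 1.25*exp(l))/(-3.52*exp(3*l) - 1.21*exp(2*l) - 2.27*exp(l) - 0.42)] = (-8.8*exp(3*l) + 35.7643*exp(2*l) + 8.5426*exp(l) + 8.5381)*exp(l)/(12.3904*exp(6*l) + 8.5184*exp(5*l) + 17.4449*exp(4*l) + 8.4502*exp(3*l) + 6.1693*exp(2*l) + 1.9068*exp(l) + 0.1764)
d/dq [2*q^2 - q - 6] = 4*q - 1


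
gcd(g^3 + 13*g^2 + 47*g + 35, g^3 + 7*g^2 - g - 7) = g^2 + 8*g + 7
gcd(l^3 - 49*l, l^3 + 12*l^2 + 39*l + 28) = l + 7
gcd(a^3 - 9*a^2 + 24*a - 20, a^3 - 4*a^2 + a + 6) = a - 2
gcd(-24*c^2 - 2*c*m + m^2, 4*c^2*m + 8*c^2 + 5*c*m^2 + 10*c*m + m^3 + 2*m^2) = 4*c + m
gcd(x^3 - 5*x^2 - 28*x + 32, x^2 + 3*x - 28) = 1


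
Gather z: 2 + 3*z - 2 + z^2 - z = z^2 + 2*z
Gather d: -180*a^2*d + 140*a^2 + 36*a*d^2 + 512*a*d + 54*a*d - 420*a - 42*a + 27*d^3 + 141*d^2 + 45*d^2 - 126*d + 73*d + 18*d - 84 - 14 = 140*a^2 - 462*a + 27*d^3 + d^2*(36*a + 186) + d*(-180*a^2 + 566*a - 35) - 98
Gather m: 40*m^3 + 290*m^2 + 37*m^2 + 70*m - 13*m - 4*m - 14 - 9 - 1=40*m^3 + 327*m^2 + 53*m - 24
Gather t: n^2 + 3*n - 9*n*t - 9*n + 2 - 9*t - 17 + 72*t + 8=n^2 - 6*n + t*(63 - 9*n) - 7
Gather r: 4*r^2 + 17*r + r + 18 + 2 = 4*r^2 + 18*r + 20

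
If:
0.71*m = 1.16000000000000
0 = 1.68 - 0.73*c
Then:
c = 2.30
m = 1.63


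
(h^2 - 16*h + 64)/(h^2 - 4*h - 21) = (-h^2 + 16*h - 64)/(-h^2 + 4*h + 21)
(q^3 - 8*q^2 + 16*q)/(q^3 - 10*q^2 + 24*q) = (q - 4)/(q - 6)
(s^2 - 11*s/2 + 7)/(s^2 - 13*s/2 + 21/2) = (s - 2)/(s - 3)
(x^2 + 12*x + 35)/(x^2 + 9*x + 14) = (x + 5)/(x + 2)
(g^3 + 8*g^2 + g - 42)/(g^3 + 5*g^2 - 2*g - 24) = (g + 7)/(g + 4)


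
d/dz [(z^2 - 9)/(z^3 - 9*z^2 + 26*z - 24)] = (-z^2 - 6*z + 26)/(z^4 - 12*z^3 + 52*z^2 - 96*z + 64)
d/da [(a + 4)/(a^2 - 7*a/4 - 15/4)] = 4*(-4*a^2 - 32*a + 13)/(16*a^4 - 56*a^3 - 71*a^2 + 210*a + 225)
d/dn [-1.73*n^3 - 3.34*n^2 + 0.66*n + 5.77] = -5.19*n^2 - 6.68*n + 0.66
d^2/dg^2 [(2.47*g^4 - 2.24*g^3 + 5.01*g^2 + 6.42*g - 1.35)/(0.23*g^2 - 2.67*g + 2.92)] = (0.261326*g^6 - 9.10096199999999*g^5 + 115.60341*g^4 - 330.209914*g^3 + 336.889326*g^2 - 135.490638*g + 168.105594)/(0.012167*g^6 - 0.423729*g^5 + 5.382345*g^4 - 29.793195*g^3 + 68.33238*g^2 - 68.296464*g + 24.897088)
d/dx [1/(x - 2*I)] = -1/(x - 2*I)^2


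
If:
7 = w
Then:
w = 7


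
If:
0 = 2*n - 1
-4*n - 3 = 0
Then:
No Solution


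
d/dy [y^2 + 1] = 2*y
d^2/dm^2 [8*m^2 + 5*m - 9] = 16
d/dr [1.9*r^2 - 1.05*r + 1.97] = 3.8*r - 1.05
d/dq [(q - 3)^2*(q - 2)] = (q - 3)*(3*q - 7)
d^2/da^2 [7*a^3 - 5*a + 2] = 42*a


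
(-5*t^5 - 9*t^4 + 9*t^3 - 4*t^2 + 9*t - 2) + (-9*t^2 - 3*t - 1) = -5*t^5 - 9*t^4 + 9*t^3 - 13*t^2 + 6*t - 3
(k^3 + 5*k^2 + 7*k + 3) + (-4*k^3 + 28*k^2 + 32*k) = -3*k^3 + 33*k^2 + 39*k + 3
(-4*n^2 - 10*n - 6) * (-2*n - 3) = 8*n^3 + 32*n^2 + 42*n + 18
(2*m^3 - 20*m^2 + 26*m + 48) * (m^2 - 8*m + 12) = 2*m^5 - 36*m^4 + 210*m^3 - 400*m^2 - 72*m + 576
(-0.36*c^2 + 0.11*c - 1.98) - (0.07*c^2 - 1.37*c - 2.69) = -0.43*c^2 + 1.48*c + 0.71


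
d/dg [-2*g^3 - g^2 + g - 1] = -6*g^2 - 2*g + 1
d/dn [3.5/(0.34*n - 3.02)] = -1.19/(0.34*n - 3.02)^2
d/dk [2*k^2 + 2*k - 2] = 4*k + 2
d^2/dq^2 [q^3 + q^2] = 6*q + 2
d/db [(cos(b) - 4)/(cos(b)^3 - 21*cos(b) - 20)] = (3*cos(b)/2 - 6*cos(2*b) + cos(3*b)/2 + 98)*sin(b)/(-cos(b)^3 + 21*cos(b) + 20)^2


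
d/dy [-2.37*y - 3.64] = -2.37000000000000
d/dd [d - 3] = 1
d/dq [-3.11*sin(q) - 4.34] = -3.11*cos(q)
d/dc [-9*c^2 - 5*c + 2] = -18*c - 5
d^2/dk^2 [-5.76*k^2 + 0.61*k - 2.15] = -11.5200000000000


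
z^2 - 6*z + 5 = (z - 5)*(z - 1)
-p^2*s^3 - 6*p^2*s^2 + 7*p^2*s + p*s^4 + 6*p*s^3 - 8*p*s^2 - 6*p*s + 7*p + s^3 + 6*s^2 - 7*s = (-p + s)*(s - 1)*(s + 7)*(p*s + 1)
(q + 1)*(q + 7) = q^2 + 8*q + 7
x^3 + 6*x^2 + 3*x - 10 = (x - 1)*(x + 2)*(x + 5)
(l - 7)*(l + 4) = l^2 - 3*l - 28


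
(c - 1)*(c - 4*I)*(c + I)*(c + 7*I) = c^4 - c^3 + 4*I*c^3 + 25*c^2 - 4*I*c^2 - 25*c + 28*I*c - 28*I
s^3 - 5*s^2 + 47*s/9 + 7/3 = (s - 3)*(s - 7/3)*(s + 1/3)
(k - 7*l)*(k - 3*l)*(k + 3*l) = k^3 - 7*k^2*l - 9*k*l^2 + 63*l^3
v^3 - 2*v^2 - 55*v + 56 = (v - 8)*(v - 1)*(v + 7)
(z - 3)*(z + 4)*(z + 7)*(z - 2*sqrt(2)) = z^4 - 2*sqrt(2)*z^3 + 8*z^3 - 16*sqrt(2)*z^2 - 5*z^2 - 84*z + 10*sqrt(2)*z + 168*sqrt(2)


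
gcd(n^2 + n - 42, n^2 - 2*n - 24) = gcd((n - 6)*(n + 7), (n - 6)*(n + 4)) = n - 6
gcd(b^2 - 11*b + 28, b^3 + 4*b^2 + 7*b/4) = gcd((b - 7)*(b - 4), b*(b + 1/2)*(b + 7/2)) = 1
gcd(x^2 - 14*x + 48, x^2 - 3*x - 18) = x - 6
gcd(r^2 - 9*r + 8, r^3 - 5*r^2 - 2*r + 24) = 1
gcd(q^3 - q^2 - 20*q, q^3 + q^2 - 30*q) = q^2 - 5*q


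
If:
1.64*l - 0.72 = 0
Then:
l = 0.44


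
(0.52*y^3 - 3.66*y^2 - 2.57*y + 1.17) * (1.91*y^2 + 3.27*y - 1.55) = 0.9932*y^5 - 5.2902*y^4 - 17.6829*y^3 - 0.4962*y^2 + 7.8094*y - 1.8135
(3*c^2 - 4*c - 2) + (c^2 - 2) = 4*c^2 - 4*c - 4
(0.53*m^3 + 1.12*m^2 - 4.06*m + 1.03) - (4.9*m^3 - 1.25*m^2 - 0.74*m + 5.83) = -4.37*m^3 + 2.37*m^2 - 3.32*m - 4.8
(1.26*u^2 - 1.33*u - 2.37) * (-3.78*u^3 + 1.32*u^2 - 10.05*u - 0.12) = -4.7628*u^5 + 6.6906*u^4 - 5.46*u^3 + 10.0869*u^2 + 23.9781*u + 0.2844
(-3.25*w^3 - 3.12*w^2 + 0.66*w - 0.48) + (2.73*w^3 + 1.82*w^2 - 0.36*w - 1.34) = -0.52*w^3 - 1.3*w^2 + 0.3*w - 1.82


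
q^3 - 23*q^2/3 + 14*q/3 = q*(q - 7)*(q - 2/3)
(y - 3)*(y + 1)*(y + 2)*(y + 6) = y^4 + 6*y^3 - 7*y^2 - 48*y - 36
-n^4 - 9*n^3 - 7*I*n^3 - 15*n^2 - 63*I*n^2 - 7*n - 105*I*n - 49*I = (n + 7)*(n + 7*I)*(-I*n - I)^2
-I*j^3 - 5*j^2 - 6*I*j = j*(j - 6*I)*(-I*j + 1)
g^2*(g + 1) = g^3 + g^2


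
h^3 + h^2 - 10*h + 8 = (h - 2)*(h - 1)*(h + 4)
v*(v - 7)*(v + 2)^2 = v^4 - 3*v^3 - 24*v^2 - 28*v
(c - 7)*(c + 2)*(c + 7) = c^3 + 2*c^2 - 49*c - 98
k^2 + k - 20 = (k - 4)*(k + 5)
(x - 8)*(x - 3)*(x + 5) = x^3 - 6*x^2 - 31*x + 120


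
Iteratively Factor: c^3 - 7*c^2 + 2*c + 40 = (c + 2)*(c^2 - 9*c + 20) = (c - 4)*(c + 2)*(c - 5)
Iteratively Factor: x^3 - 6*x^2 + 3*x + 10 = (x - 5)*(x^2 - x - 2) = (x - 5)*(x + 1)*(x - 2)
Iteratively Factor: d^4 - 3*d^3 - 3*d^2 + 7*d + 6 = (d + 1)*(d^3 - 4*d^2 + d + 6) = (d + 1)^2*(d^2 - 5*d + 6) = (d - 3)*(d + 1)^2*(d - 2)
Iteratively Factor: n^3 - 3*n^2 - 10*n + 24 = (n + 3)*(n^2 - 6*n + 8) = (n - 2)*(n + 3)*(n - 4)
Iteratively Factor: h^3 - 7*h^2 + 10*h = (h)*(h^2 - 7*h + 10) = h*(h - 2)*(h - 5)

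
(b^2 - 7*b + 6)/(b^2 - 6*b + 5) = (b - 6)/(b - 5)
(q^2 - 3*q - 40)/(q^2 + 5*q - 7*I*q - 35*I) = (q - 8)/(q - 7*I)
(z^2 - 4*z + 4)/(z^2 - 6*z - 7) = (-z^2 + 4*z - 4)/(-z^2 + 6*z + 7)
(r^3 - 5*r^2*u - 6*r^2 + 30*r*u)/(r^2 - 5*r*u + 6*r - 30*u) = r*(r - 6)/(r + 6)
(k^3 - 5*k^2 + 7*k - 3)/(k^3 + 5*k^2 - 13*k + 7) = (k - 3)/(k + 7)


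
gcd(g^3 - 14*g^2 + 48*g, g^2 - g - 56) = g - 8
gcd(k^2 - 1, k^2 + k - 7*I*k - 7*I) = k + 1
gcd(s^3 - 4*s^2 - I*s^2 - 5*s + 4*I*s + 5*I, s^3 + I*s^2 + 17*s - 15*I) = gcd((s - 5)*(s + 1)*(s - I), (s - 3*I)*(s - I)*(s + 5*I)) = s - I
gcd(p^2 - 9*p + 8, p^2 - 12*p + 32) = p - 8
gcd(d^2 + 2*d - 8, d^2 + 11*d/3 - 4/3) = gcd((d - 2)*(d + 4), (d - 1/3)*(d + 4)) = d + 4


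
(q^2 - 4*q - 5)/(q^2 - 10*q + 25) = (q + 1)/(q - 5)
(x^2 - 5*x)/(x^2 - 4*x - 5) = x/(x + 1)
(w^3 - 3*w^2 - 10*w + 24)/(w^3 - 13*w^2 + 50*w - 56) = (w + 3)/(w - 7)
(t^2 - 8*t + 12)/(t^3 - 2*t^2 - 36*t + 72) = 1/(t + 6)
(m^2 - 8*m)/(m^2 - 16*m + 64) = m/(m - 8)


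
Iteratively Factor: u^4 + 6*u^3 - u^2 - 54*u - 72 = (u + 4)*(u^3 + 2*u^2 - 9*u - 18) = (u + 2)*(u + 4)*(u^2 - 9) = (u - 3)*(u + 2)*(u + 4)*(u + 3)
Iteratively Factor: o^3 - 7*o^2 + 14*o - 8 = (o - 1)*(o^2 - 6*o + 8) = (o - 2)*(o - 1)*(o - 4)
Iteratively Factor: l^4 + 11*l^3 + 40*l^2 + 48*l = (l + 3)*(l^3 + 8*l^2 + 16*l) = l*(l + 3)*(l^2 + 8*l + 16) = l*(l + 3)*(l + 4)*(l + 4)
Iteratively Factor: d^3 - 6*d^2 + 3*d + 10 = (d + 1)*(d^2 - 7*d + 10) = (d - 5)*(d + 1)*(d - 2)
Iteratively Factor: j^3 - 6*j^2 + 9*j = (j - 3)*(j^2 - 3*j) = j*(j - 3)*(j - 3)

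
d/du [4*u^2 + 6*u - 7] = 8*u + 6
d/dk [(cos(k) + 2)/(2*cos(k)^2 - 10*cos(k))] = (sin(k) - 10*sin(k)/cos(k)^2 + 4*tan(k))/(2*(cos(k) - 5)^2)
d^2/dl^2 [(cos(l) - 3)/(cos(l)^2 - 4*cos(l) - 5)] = (9*sin(l)^4*cos(l) - 8*sin(l)^4 + 126*sin(l)^2 + 61*cos(l)/2 + 18*cos(3*l) - cos(5*l)/2 + 48)/(sin(l)^2 + 4*cos(l) + 4)^3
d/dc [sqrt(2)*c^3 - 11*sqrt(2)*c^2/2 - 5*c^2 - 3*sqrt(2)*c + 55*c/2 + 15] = 3*sqrt(2)*c^2 - 11*sqrt(2)*c - 10*c - 3*sqrt(2) + 55/2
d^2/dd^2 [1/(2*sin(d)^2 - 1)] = (-4*cos(2*d)^2 + 4*cos(4*d) - 4)/cos(2*d)^3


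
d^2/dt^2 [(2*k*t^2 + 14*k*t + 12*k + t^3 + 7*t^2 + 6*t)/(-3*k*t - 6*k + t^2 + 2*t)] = -(2*(-3*k + 2*t + 2)^2*(2*k*t^2 + 14*k*t + 12*k + t^3 + 7*t^2 + 6*t) + 2*(2*k + 3*t + 7)*(3*k*t + 6*k - t^2 - 2*t)^2 + 2*(3*k*t + 6*k - t^2 - 2*t)*(2*k*t^2 + 14*k*t + 12*k + t^3 + 7*t^2 + 6*t + (-3*k + 2*t + 2)*(4*k*t + 14*k + 3*t^2 + 14*t + 6)))/(3*k*t + 6*k - t^2 - 2*t)^3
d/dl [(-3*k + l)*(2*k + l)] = -k + 2*l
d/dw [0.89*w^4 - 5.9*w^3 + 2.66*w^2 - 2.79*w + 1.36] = 3.56*w^3 - 17.7*w^2 + 5.32*w - 2.79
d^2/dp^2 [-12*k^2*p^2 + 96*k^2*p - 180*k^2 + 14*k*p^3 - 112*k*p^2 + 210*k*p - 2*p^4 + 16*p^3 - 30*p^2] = -24*k^2 + 84*k*p - 224*k - 24*p^2 + 96*p - 60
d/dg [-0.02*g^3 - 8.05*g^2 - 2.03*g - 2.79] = -0.06*g^2 - 16.1*g - 2.03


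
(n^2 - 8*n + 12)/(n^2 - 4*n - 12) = (n - 2)/(n + 2)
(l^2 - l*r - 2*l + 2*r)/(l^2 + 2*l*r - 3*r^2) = (l - 2)/(l + 3*r)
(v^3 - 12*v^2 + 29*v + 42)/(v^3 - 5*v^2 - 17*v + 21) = (v^2 - 5*v - 6)/(v^2 + 2*v - 3)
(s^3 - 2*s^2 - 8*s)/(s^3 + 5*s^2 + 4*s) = (s^2 - 2*s - 8)/(s^2 + 5*s + 4)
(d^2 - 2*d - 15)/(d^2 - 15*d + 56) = (d^2 - 2*d - 15)/(d^2 - 15*d + 56)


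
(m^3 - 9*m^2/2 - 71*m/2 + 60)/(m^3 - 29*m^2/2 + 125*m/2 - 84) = (2*m^2 + 7*m - 15)/(2*m^2 - 13*m + 21)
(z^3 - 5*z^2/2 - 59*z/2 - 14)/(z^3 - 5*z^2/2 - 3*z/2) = (z^2 - 3*z - 28)/(z*(z - 3))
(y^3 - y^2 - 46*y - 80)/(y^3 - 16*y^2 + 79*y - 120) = (y^2 + 7*y + 10)/(y^2 - 8*y + 15)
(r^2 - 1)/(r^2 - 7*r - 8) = (r - 1)/(r - 8)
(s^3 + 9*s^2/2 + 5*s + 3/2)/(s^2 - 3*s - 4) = (2*s^2 + 7*s + 3)/(2*(s - 4))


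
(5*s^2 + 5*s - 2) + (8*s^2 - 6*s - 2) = 13*s^2 - s - 4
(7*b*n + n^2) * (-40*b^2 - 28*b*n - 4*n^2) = -280*b^3*n - 236*b^2*n^2 - 56*b*n^3 - 4*n^4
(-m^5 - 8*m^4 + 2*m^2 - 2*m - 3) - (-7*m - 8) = -m^5 - 8*m^4 + 2*m^2 + 5*m + 5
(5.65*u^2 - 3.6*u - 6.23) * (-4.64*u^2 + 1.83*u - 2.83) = -26.216*u^4 + 27.0435*u^3 + 6.3297*u^2 - 1.2129*u + 17.6309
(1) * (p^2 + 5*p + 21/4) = p^2 + 5*p + 21/4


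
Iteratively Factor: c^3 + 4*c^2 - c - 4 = (c + 1)*(c^2 + 3*c - 4) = (c + 1)*(c + 4)*(c - 1)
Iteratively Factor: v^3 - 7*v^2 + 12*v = (v - 4)*(v^2 - 3*v) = v*(v - 4)*(v - 3)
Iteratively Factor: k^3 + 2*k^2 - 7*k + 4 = (k + 4)*(k^2 - 2*k + 1) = (k - 1)*(k + 4)*(k - 1)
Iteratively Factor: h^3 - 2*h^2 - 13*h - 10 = (h - 5)*(h^2 + 3*h + 2) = (h - 5)*(h + 2)*(h + 1)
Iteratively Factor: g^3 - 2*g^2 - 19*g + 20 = (g - 5)*(g^2 + 3*g - 4) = (g - 5)*(g + 4)*(g - 1)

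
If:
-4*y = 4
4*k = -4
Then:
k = -1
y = -1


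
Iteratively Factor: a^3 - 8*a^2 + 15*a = (a - 3)*(a^2 - 5*a) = a*(a - 3)*(a - 5)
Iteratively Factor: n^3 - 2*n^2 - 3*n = (n + 1)*(n^2 - 3*n) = (n - 3)*(n + 1)*(n)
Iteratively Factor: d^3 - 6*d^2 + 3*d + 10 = (d - 5)*(d^2 - d - 2) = (d - 5)*(d - 2)*(d + 1)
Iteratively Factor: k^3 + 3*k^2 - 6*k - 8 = (k + 1)*(k^2 + 2*k - 8) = (k - 2)*(k + 1)*(k + 4)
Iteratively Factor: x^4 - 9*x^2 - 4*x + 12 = (x + 2)*(x^3 - 2*x^2 - 5*x + 6) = (x - 1)*(x + 2)*(x^2 - x - 6) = (x - 1)*(x + 2)^2*(x - 3)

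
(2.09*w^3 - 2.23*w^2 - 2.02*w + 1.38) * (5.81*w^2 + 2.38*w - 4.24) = 12.1429*w^5 - 7.9821*w^4 - 25.9052*w^3 + 12.6654*w^2 + 11.8492*w - 5.8512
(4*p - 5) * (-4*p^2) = -16*p^3 + 20*p^2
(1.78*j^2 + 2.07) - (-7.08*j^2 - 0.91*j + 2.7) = 8.86*j^2 + 0.91*j - 0.63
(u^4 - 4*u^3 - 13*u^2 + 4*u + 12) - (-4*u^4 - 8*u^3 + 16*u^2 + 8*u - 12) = 5*u^4 + 4*u^3 - 29*u^2 - 4*u + 24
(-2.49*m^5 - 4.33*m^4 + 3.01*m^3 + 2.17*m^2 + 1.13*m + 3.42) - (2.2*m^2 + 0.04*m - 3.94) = -2.49*m^5 - 4.33*m^4 + 3.01*m^3 - 0.0300000000000002*m^2 + 1.09*m + 7.36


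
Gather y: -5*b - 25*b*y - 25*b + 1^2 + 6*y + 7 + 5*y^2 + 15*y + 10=-30*b + 5*y^2 + y*(21 - 25*b) + 18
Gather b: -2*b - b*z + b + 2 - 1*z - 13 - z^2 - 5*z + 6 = b*(-z - 1) - z^2 - 6*z - 5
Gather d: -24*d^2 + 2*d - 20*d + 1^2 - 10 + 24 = -24*d^2 - 18*d + 15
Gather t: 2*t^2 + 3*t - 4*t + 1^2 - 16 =2*t^2 - t - 15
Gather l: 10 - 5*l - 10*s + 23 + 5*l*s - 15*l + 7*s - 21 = l*(5*s - 20) - 3*s + 12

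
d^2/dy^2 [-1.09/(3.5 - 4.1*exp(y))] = (18.3229*exp(y) + 15.6415)*exp(y)/(4.1*exp(y) - 3.5)^3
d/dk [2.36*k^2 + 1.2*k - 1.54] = 4.72*k + 1.2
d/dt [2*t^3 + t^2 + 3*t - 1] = 6*t^2 + 2*t + 3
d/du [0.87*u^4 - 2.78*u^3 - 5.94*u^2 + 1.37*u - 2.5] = 3.48*u^3 - 8.34*u^2 - 11.88*u + 1.37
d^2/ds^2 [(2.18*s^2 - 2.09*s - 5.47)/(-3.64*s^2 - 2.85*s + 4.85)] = (100.613968*s^3 + 203.937552*s^2 + 561.85584*s + 237.21486)/(48.228544*s^6 + 113.28408*s^5 - 104.08398*s^4 - 278.734275*s^3 + 138.683325*s^2 + 201.117375*s - 114.084125)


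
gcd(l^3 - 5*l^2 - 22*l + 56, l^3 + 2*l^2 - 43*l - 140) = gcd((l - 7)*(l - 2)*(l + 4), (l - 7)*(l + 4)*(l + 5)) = l^2 - 3*l - 28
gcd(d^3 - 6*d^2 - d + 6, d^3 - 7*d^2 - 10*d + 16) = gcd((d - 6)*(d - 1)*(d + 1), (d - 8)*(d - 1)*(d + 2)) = d - 1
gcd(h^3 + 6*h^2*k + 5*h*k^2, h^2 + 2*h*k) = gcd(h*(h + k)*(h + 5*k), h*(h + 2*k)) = h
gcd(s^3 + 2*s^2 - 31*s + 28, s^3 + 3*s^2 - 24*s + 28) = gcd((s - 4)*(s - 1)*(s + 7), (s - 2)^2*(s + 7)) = s + 7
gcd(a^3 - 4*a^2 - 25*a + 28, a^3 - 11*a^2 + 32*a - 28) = a - 7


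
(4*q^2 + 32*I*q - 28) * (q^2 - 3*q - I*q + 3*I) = 4*q^4 - 12*q^3 + 28*I*q^3 + 4*q^2 - 84*I*q^2 - 12*q + 28*I*q - 84*I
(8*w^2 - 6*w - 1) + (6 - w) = 8*w^2 - 7*w + 5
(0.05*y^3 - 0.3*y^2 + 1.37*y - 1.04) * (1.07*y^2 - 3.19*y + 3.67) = 0.0535*y^5 - 0.4805*y^4 + 2.6064*y^3 - 6.5841*y^2 + 8.3455*y - 3.8168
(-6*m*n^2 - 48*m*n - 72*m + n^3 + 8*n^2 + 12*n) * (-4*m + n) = 24*m^2*n^2 + 192*m^2*n + 288*m^2 - 10*m*n^3 - 80*m*n^2 - 120*m*n + n^4 + 8*n^3 + 12*n^2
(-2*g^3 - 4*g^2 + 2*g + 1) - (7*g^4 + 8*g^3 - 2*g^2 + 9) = -7*g^4 - 10*g^3 - 2*g^2 + 2*g - 8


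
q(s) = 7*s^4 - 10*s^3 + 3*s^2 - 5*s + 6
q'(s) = 28*s^3 - 30*s^2 + 6*s - 5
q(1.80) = 21.88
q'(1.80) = 71.90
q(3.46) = 613.63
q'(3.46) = 816.42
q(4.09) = 1310.36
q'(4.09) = 1433.40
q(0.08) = 5.61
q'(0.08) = -4.70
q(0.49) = 3.50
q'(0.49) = -5.97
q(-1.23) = 51.32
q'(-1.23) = -109.87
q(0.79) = 1.72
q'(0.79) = -5.18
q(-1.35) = 66.07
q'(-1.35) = -136.67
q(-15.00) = 388881.00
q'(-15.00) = -101345.00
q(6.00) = 6996.00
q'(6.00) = 4999.00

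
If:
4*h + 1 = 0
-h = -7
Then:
No Solution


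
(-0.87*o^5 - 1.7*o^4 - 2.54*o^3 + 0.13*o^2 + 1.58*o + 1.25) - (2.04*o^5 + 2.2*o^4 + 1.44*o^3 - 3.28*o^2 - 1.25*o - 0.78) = -2.91*o^5 - 3.9*o^4 - 3.98*o^3 + 3.41*o^2 + 2.83*o + 2.03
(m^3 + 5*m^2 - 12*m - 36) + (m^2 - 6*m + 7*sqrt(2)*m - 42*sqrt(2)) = m^3 + 6*m^2 - 18*m + 7*sqrt(2)*m - 42*sqrt(2) - 36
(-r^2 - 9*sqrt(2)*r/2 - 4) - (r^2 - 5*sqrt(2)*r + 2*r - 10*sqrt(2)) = -2*r^2 - 2*r + sqrt(2)*r/2 - 4 + 10*sqrt(2)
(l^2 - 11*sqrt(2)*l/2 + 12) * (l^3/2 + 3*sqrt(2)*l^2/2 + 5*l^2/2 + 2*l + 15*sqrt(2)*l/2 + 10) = l^5/2 - 5*sqrt(2)*l^4/4 + 5*l^4/2 - 25*sqrt(2)*l^3/4 - 17*l^3/2 - 85*l^2/2 + 7*sqrt(2)*l^2 + 24*l + 35*sqrt(2)*l + 120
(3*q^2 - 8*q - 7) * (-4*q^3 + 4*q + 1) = -12*q^5 + 32*q^4 + 40*q^3 - 29*q^2 - 36*q - 7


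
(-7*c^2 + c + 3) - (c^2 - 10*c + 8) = -8*c^2 + 11*c - 5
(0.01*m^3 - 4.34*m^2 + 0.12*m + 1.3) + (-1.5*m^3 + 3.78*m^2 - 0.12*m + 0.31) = -1.49*m^3 - 0.56*m^2 + 1.61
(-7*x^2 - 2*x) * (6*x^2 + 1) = -42*x^4 - 12*x^3 - 7*x^2 - 2*x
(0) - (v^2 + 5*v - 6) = -v^2 - 5*v + 6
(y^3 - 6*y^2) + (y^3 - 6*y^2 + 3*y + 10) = 2*y^3 - 12*y^2 + 3*y + 10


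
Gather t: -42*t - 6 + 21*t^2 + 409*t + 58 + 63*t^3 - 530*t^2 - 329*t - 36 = 63*t^3 - 509*t^2 + 38*t + 16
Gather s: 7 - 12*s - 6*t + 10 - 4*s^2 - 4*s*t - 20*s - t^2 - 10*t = -4*s^2 + s*(-4*t - 32) - t^2 - 16*t + 17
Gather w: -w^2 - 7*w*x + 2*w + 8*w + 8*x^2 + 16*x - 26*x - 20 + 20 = -w^2 + w*(10 - 7*x) + 8*x^2 - 10*x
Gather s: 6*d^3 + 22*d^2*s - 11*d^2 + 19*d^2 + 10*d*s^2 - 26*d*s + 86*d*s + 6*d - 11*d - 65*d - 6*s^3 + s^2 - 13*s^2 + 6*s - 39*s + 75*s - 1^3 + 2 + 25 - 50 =6*d^3 + 8*d^2 - 70*d - 6*s^3 + s^2*(10*d - 12) + s*(22*d^2 + 60*d + 42) - 24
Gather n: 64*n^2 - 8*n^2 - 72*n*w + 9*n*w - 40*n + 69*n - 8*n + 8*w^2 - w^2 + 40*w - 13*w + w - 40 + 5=56*n^2 + n*(21 - 63*w) + 7*w^2 + 28*w - 35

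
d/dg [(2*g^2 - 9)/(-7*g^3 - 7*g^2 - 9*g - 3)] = (14*g^4 - 207*g^2 - 138*g - 81)/(49*g^6 + 98*g^5 + 175*g^4 + 168*g^3 + 123*g^2 + 54*g + 9)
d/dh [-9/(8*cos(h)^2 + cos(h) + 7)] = -9*(16*cos(h) + 1)*sin(h)/(8*cos(h)^2 + cos(h) + 7)^2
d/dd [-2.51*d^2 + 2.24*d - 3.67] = 2.24 - 5.02*d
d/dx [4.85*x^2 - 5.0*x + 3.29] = 9.7*x - 5.0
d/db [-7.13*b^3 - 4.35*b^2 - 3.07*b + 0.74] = -21.39*b^2 - 8.7*b - 3.07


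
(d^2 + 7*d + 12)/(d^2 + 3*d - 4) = (d + 3)/(d - 1)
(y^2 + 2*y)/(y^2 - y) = (y + 2)/(y - 1)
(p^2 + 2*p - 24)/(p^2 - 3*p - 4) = (p + 6)/(p + 1)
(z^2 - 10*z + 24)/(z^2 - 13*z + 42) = (z - 4)/(z - 7)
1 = 1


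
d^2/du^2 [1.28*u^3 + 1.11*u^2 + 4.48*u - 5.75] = 7.68*u + 2.22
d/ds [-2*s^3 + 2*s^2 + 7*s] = -6*s^2 + 4*s + 7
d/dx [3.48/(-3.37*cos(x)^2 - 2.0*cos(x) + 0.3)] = -(23.4552*cos(x) + 6.96)*sin(x)/(3.37*cos(x)^2 + 2.0*cos(x) - 0.3)^2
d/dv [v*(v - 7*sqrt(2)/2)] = 2*v - 7*sqrt(2)/2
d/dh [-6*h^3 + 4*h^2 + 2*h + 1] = -18*h^2 + 8*h + 2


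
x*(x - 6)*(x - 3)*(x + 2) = x^4 - 7*x^3 + 36*x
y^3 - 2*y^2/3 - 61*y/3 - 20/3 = (y - 5)*(y + 1/3)*(y + 4)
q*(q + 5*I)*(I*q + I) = I*q^3 - 5*q^2 + I*q^2 - 5*q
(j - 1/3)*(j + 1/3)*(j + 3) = j^3 + 3*j^2 - j/9 - 1/3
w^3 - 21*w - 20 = (w - 5)*(w + 1)*(w + 4)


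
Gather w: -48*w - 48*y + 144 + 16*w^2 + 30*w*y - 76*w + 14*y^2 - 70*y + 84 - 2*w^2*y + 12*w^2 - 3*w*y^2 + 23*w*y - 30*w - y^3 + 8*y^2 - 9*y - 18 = w^2*(28 - 2*y) + w*(-3*y^2 + 53*y - 154) - y^3 + 22*y^2 - 127*y + 210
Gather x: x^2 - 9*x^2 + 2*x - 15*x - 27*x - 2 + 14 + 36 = -8*x^2 - 40*x + 48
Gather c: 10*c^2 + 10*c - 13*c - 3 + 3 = 10*c^2 - 3*c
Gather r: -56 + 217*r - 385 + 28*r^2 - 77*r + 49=28*r^2 + 140*r - 392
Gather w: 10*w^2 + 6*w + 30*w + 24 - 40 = 10*w^2 + 36*w - 16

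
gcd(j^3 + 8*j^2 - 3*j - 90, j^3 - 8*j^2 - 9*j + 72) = j - 3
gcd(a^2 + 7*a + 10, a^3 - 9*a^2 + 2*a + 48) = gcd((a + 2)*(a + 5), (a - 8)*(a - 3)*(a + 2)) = a + 2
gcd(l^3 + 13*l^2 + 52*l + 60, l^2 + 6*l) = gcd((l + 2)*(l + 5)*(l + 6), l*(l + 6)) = l + 6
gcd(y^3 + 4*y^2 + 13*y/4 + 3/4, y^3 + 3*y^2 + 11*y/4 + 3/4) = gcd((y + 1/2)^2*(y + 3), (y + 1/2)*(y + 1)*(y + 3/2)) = y + 1/2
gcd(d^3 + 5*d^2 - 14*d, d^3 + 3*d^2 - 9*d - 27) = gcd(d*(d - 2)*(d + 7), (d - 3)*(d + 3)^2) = 1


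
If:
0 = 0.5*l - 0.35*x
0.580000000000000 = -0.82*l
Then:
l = -0.71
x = -1.01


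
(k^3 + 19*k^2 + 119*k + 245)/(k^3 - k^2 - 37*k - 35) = (k^2 + 14*k + 49)/(k^2 - 6*k - 7)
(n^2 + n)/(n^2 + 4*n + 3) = n/(n + 3)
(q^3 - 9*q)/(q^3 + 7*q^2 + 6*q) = (q^2 - 9)/(q^2 + 7*q + 6)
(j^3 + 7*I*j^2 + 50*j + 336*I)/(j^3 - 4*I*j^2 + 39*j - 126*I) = (j + 8*I)/(j - 3*I)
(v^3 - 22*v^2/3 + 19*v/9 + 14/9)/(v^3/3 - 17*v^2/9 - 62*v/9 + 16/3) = (3*v^2 - 20*v - 7)/(v^2 - 5*v - 24)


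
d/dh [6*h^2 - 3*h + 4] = 12*h - 3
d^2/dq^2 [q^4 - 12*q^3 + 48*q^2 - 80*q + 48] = 12*q^2 - 72*q + 96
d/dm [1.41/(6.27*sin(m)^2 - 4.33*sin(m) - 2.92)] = (6.1053 - 17.6814*sin(m))*cos(m)/(-6.27*sin(m)^2 + 4.33*sin(m) + 2.92)^2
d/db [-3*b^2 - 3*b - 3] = -6*b - 3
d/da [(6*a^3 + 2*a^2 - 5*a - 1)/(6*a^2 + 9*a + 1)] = 2*(18*a^4 + 54*a^3 + 33*a^2 + 8*a + 2)/(36*a^4 + 108*a^3 + 93*a^2 + 18*a + 1)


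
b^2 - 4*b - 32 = (b - 8)*(b + 4)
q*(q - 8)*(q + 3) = q^3 - 5*q^2 - 24*q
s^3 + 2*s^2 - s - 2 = (s - 1)*(s + 1)*(s + 2)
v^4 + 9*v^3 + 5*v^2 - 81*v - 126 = (v - 3)*(v + 2)*(v + 3)*(v + 7)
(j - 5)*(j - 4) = j^2 - 9*j + 20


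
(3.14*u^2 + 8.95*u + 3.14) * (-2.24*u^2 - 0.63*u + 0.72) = -7.0336*u^4 - 22.0262*u^3 - 10.4113*u^2 + 4.4658*u + 2.2608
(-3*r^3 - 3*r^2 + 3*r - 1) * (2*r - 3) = -6*r^4 + 3*r^3 + 15*r^2 - 11*r + 3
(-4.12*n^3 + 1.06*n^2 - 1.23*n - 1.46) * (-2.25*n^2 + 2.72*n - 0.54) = 9.27*n^5 - 13.5914*n^4 + 7.8755*n^3 - 0.633*n^2 - 3.307*n + 0.7884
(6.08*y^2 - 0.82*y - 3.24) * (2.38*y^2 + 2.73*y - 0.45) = 14.4704*y^4 + 14.6468*y^3 - 12.6858*y^2 - 8.4762*y + 1.458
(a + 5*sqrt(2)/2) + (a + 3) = 2*a + 3 + 5*sqrt(2)/2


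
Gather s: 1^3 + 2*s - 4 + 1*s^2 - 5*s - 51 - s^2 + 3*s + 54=0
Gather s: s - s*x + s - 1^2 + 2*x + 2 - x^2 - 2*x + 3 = s*(2 - x) - x^2 + 4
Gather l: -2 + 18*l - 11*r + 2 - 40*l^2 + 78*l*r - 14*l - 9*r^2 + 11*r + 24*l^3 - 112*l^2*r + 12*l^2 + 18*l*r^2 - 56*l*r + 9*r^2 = 24*l^3 + l^2*(-112*r - 28) + l*(18*r^2 + 22*r + 4)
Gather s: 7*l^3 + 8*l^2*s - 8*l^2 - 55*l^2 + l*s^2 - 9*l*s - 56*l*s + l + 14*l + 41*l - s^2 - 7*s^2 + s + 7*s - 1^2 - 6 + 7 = 7*l^3 - 63*l^2 + 56*l + s^2*(l - 8) + s*(8*l^2 - 65*l + 8)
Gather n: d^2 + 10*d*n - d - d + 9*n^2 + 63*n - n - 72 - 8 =d^2 - 2*d + 9*n^2 + n*(10*d + 62) - 80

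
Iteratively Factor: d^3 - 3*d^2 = (d)*(d^2 - 3*d) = d*(d - 3)*(d)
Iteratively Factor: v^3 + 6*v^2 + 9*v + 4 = (v + 1)*(v^2 + 5*v + 4) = (v + 1)*(v + 4)*(v + 1)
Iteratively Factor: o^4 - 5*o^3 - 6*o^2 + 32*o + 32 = (o - 4)*(o^3 - o^2 - 10*o - 8) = (o - 4)*(o + 2)*(o^2 - 3*o - 4) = (o - 4)^2*(o + 2)*(o + 1)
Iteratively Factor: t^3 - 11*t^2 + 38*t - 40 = (t - 2)*(t^2 - 9*t + 20) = (t - 4)*(t - 2)*(t - 5)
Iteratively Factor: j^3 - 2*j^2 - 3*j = (j)*(j^2 - 2*j - 3) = j*(j + 1)*(j - 3)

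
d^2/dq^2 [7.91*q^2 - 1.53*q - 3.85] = 15.8200000000000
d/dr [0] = 0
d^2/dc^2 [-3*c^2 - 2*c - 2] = -6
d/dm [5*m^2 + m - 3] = 10*m + 1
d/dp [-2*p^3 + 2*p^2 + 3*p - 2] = -6*p^2 + 4*p + 3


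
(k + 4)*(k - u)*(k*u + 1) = k^3*u - k^2*u^2 + 4*k^2*u + k^2 - 4*k*u^2 - k*u + 4*k - 4*u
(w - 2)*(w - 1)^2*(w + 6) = w^4 + 2*w^3 - 19*w^2 + 28*w - 12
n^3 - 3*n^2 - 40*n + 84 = (n - 7)*(n - 2)*(n + 6)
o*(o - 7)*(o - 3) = o^3 - 10*o^2 + 21*o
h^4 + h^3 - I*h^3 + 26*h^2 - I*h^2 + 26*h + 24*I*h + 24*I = (h + 1)*(h - 6*I)*(h + I)*(h + 4*I)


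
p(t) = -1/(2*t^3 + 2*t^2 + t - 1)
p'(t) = -(-6*t^2 - 4*t - 1)/(2*t^3 + 2*t^2 + t - 1)^2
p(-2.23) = 0.06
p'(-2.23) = 0.09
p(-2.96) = 0.03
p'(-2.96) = 0.03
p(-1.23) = 0.34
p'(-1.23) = 0.60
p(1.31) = -0.12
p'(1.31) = 0.24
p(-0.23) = 0.87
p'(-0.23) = 0.30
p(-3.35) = 0.02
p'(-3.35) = 0.02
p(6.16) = -0.00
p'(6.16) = 0.00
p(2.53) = -0.02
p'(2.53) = 0.02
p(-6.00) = 0.00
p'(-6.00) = 0.00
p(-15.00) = 0.00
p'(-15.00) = 0.00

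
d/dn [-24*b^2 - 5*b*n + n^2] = -5*b + 2*n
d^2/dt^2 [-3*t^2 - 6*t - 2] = -6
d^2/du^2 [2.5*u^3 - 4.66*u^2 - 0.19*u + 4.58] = 15.0*u - 9.32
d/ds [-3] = 0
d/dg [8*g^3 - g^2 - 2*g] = 24*g^2 - 2*g - 2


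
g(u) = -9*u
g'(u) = -9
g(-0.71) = 6.39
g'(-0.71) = -9.00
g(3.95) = -35.55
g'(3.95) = -9.00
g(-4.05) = 36.45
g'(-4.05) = -9.00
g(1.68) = -15.12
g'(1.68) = -9.00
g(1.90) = -17.10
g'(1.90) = -9.00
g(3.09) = -27.81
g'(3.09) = -9.00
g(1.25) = -11.25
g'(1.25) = -9.00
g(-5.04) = 45.36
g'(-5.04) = -9.00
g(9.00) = -81.00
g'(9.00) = -9.00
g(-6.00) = 54.00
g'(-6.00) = -9.00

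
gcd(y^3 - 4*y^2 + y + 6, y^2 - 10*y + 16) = y - 2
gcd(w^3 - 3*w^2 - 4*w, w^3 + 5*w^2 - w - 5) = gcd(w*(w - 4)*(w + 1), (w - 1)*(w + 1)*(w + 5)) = w + 1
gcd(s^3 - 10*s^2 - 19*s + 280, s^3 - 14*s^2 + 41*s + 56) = s^2 - 15*s + 56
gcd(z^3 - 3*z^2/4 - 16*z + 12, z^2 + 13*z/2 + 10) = z + 4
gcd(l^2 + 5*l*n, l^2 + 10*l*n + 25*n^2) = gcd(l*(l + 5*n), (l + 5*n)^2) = l + 5*n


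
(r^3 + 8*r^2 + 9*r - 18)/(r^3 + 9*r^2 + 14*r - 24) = (r + 3)/(r + 4)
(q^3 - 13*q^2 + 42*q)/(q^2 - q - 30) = q*(q - 7)/(q + 5)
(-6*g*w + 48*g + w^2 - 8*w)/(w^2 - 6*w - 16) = (-6*g + w)/(w + 2)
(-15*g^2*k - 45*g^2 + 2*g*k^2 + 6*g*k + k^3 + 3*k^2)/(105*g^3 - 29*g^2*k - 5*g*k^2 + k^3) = (-k - 3)/(7*g - k)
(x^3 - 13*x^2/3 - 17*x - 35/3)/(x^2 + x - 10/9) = 3*(x^2 - 6*x - 7)/(3*x - 2)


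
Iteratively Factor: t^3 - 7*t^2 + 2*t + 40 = (t - 4)*(t^2 - 3*t - 10) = (t - 4)*(t + 2)*(t - 5)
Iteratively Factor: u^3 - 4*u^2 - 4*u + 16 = (u - 4)*(u^2 - 4) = (u - 4)*(u + 2)*(u - 2)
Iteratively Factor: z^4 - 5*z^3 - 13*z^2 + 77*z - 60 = (z + 4)*(z^3 - 9*z^2 + 23*z - 15) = (z - 1)*(z + 4)*(z^2 - 8*z + 15) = (z - 3)*(z - 1)*(z + 4)*(z - 5)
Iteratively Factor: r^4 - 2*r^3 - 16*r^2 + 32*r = (r - 2)*(r^3 - 16*r) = r*(r - 2)*(r^2 - 16) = r*(r - 2)*(r + 4)*(r - 4)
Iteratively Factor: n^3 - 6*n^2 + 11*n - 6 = (n - 1)*(n^2 - 5*n + 6) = (n - 2)*(n - 1)*(n - 3)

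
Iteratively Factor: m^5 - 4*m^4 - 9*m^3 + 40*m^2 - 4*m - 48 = (m - 2)*(m^4 - 2*m^3 - 13*m^2 + 14*m + 24) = (m - 2)^2*(m^3 - 13*m - 12) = (m - 2)^2*(m + 3)*(m^2 - 3*m - 4) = (m - 2)^2*(m + 1)*(m + 3)*(m - 4)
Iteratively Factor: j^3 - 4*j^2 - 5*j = (j + 1)*(j^2 - 5*j) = j*(j + 1)*(j - 5)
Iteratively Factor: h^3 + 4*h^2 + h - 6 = (h + 3)*(h^2 + h - 2) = (h - 1)*(h + 3)*(h + 2)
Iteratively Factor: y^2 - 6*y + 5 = (y - 5)*(y - 1)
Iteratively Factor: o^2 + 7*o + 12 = (o + 3)*(o + 4)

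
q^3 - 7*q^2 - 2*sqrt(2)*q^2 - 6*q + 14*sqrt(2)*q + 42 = (q - 7)*(q - 3*sqrt(2))*(q + sqrt(2))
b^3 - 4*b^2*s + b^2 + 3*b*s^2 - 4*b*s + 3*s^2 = (b + 1)*(b - 3*s)*(b - s)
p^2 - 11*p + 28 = (p - 7)*(p - 4)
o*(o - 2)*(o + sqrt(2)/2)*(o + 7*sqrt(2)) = o^4 - 2*o^3 + 15*sqrt(2)*o^3/2 - 15*sqrt(2)*o^2 + 7*o^2 - 14*o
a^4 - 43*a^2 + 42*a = a*(a - 6)*(a - 1)*(a + 7)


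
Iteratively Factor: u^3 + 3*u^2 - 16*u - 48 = (u - 4)*(u^2 + 7*u + 12) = (u - 4)*(u + 4)*(u + 3)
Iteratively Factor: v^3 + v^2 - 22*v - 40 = (v - 5)*(v^2 + 6*v + 8) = (v - 5)*(v + 2)*(v + 4)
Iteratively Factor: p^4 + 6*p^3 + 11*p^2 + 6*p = (p + 1)*(p^3 + 5*p^2 + 6*p) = (p + 1)*(p + 2)*(p^2 + 3*p) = p*(p + 1)*(p + 2)*(p + 3)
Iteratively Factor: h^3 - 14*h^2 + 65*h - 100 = (h - 5)*(h^2 - 9*h + 20) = (h - 5)*(h - 4)*(h - 5)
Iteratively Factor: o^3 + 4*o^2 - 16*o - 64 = (o - 4)*(o^2 + 8*o + 16) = (o - 4)*(o + 4)*(o + 4)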